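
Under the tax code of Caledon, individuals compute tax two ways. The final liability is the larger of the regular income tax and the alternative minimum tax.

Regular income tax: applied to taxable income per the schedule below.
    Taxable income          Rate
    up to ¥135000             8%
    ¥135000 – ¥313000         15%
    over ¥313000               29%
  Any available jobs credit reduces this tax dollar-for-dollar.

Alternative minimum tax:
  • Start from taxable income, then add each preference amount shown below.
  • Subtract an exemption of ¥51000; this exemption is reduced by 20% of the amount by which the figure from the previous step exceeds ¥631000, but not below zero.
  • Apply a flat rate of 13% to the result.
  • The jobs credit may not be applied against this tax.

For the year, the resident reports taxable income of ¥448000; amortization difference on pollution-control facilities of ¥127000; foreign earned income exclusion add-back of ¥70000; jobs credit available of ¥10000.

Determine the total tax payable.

¥77584

Alternative minimum tax:
  Adjusted income: ¥448000 + ¥127000 + ¥70000 = ¥645000
  Exemption: ¥51000 − 20% × (¥645000 − ¥631000) = ¥51000 − ¥2800 = ¥48200
  Base: ¥645000 − ¥48200 = ¥596800
  ¥596800 × 13% = ¥77584

Regular income tax:
  ¥135000 × 8% = ¥10800
  ¥178000 × 15% = ¥26700
  ¥135000 × 29% = ¥39150
  → ¥76650
  Less jobs credit ¥10000 → ¥66650

¥77584 > ¥66650, so the alternative minimum tax is the binding amount.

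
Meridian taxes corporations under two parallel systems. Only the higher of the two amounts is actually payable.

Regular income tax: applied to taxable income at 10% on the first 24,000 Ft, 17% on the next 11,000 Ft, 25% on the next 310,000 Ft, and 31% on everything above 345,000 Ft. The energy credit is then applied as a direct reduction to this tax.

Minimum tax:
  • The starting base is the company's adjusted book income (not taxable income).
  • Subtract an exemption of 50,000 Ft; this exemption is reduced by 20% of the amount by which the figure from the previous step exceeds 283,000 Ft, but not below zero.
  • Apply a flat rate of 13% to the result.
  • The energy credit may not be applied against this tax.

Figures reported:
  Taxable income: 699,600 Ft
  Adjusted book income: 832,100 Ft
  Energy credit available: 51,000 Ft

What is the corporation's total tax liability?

140,696 Ft

Minimum tax:
  Base (adjusted book income): 832,100 Ft
  Exemption: 20% × (832,100 Ft − 283,000 Ft) = 109,820 Ft ≥ 50,000 Ft, so the exemption is fully phased out
  Base: 832,100 Ft − 0 Ft = 832,100 Ft
  832,100 Ft × 13% = 108,173 Ft

Regular income tax:
  24,000 Ft × 10% = 2,400 Ft
  11,000 Ft × 17% = 1,870 Ft
  310,000 Ft × 25% = 77,500 Ft
  354,600 Ft × 31% = 109,926 Ft
  → 191,696 Ft
  Less energy credit 51,000 Ft → 140,696 Ft

140,696 Ft > 108,173 Ft, so the regular income tax governs.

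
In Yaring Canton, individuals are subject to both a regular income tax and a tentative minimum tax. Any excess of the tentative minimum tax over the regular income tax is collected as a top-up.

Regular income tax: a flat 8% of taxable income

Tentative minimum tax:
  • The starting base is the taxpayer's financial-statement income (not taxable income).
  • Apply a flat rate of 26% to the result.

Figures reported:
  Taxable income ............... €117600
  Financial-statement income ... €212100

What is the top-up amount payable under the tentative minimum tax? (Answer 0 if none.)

€45738

Regular income tax:
  €117600 × 8% = €9408

Tentative minimum tax:
  Base (financial-statement income): €212100
  €212100 × 26% = €55146

Excess of tentative minimum tax over regular income tax: €55146 − €9408 = €45738.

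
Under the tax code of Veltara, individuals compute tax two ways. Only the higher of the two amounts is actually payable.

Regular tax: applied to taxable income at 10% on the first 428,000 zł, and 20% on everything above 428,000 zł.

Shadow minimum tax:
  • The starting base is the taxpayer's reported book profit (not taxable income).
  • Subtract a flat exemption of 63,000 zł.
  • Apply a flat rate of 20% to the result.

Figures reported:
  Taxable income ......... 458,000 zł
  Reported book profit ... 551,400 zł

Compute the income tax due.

Shadow minimum tax:
  Base (reported book profit): 551,400 zł
  Less exemption 63,000 zł → base 488,400 zł
  488,400 zł × 20% = 97,680 zł

Regular tax:
  428,000 zł × 10% = 42,800 zł
  30,000 zł × 20% = 6,000 zł
  → 48,800 zł

97,680 zł > 48,800 zł, so the shadow minimum tax is the binding amount.

97,680 zł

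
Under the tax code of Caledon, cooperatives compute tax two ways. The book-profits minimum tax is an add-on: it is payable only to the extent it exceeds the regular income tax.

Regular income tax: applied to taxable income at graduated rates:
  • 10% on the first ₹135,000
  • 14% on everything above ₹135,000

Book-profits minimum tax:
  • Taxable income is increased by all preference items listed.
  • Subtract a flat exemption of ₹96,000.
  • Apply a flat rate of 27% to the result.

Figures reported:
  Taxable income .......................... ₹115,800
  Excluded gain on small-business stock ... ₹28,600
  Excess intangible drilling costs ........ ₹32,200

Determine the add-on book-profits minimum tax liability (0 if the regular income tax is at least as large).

Regular income tax:
  ₹115,800 × 10% = ₹11,580

Book-profits minimum tax:
  Adjusted income: ₹115,800 + ₹28,600 + ₹32,200 = ₹176,600
  Less exemption ₹96,000 → base ₹80,600
  ₹80,600 × 27% = ₹21,762

Excess of book-profits minimum tax over regular income tax: ₹21,762 − ₹11,580 = ₹10,182.

₹10,182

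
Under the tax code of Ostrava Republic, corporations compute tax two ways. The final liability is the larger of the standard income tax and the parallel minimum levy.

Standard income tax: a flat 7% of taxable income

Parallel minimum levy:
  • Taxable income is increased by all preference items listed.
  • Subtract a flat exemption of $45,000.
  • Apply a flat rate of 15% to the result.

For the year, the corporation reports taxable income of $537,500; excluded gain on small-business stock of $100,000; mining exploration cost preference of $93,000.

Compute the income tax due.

Parallel minimum levy:
  Adjusted income: $537,500 + $100,000 + $93,000 = $730,500
  Less exemption $45,000 → base $685,500
  $685,500 × 15% = $102,825

Standard income tax:
  $537,500 × 7% = $37,625

$102,825 > $37,625, so the parallel minimum levy is the binding amount.

$102,825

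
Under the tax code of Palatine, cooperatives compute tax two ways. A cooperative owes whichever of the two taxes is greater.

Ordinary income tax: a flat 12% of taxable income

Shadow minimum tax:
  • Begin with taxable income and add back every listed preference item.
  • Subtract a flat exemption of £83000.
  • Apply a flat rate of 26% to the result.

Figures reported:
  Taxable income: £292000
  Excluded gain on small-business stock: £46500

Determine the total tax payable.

£66430

Ordinary income tax:
  £292000 × 12% = £35040

Shadow minimum tax:
  Adjusted income: £292000 + £46500 = £338500
  Less exemption £83000 → base £255500
  £255500 × 26% = £66430

£66430 > £35040, so the shadow minimum tax is the binding amount.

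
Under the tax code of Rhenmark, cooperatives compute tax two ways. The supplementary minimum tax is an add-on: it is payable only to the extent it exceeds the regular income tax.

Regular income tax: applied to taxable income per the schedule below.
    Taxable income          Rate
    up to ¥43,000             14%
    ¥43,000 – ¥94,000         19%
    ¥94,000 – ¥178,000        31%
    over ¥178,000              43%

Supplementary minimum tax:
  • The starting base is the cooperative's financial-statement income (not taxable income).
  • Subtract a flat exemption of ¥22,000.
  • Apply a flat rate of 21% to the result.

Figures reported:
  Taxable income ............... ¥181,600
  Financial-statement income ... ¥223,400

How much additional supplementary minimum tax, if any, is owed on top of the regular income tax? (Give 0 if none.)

Supplementary minimum tax:
  Base (financial-statement income): ¥223,400
  Less exemption ¥22,000 → base ¥201,400
  ¥201,400 × 21% = ¥42,294

Regular income tax:
  ¥43,000 × 14% = ¥6,020
  ¥51,000 × 19% = ¥9,690
  ¥84,000 × 31% = ¥26,040
  ¥3,600 × 43% = ¥1,548
  → ¥43,298

¥42,294 ≤ ¥43,298, so no add-on is due.

¥0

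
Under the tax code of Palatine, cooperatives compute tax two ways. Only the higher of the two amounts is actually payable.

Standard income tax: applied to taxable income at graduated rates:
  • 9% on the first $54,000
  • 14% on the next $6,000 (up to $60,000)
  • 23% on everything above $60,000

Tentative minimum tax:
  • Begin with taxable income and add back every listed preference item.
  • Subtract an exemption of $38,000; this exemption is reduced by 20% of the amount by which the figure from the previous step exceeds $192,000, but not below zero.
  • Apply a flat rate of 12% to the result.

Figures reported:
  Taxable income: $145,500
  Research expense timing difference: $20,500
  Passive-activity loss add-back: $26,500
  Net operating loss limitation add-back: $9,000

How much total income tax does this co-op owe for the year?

Tentative minimum tax:
  Adjusted income: $145,500 + $20,500 + $26,500 + $9,000 = $201,500
  Exemption: $38,000 − 20% × ($201,500 − $192,000) = $38,000 − $1,900 = $36,100
  Base: $201,500 − $36,100 = $165,400
  $165,400 × 12% = $19,848

Standard income tax:
  $54,000 × 9% = $4,860
  $6,000 × 14% = $840
  $85,500 × 23% = $19,665
  → $25,365

$25,365 > $19,848, so the standard income tax governs.

$25,365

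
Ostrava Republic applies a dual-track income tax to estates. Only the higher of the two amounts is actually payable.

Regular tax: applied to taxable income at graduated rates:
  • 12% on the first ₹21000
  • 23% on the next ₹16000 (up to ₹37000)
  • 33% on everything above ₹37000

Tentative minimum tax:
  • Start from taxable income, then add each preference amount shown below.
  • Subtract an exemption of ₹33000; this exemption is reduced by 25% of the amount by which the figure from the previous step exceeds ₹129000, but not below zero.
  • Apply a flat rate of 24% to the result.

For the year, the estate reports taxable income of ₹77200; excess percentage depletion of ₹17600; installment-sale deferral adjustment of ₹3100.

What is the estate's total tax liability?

₹19466

Regular tax:
  ₹21000 × 12% = ₹2520
  ₹16000 × 23% = ₹3680
  ₹40200 × 33% = ₹13266
  → ₹19466

Tentative minimum tax:
  Adjusted income: ₹77200 + ₹17600 + ₹3100 = ₹97900
  Exemption: ₹97900 ≤ ₹129000, so full ₹33000 applies
  Base: ₹97900 − ₹33000 = ₹64900
  ₹64900 × 24% = ₹15576

₹19466 > ₹15576, so the regular tax governs.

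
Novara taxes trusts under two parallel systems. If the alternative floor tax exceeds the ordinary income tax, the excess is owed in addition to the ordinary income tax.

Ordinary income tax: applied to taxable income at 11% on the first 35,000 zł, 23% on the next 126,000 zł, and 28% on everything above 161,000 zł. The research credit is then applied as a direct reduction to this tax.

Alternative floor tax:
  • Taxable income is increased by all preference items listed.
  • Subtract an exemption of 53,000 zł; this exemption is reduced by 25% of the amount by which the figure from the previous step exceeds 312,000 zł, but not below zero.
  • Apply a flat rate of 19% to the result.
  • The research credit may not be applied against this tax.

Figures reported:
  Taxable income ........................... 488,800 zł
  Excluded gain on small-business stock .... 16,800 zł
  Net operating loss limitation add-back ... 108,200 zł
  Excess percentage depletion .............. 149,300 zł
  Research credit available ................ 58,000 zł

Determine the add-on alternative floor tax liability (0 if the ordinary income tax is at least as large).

78,375 zł

Alternative floor tax:
  Adjusted income: 488,800 zł + 16,800 zł + 108,200 zł + 149,300 zł = 763,100 zł
  Exemption: 25% × (763,100 zł − 312,000 zł) = 112,775 zł ≥ 53,000 zł, so the exemption is fully phased out
  Base: 763,100 zł − 0 zł = 763,100 zł
  763,100 zł × 19% = 144,989 zł

Ordinary income tax:
  35,000 zł × 11% = 3,850 zł
  126,000 zł × 23% = 28,980 zł
  327,800 zł × 28% = 91,784 zł
  → 124,614 zł
  Less research credit 58,000 zł → 66,614 zł

Excess of alternative floor tax over ordinary income tax: 144,989 zł − 66,614 zł = 78,375 zł.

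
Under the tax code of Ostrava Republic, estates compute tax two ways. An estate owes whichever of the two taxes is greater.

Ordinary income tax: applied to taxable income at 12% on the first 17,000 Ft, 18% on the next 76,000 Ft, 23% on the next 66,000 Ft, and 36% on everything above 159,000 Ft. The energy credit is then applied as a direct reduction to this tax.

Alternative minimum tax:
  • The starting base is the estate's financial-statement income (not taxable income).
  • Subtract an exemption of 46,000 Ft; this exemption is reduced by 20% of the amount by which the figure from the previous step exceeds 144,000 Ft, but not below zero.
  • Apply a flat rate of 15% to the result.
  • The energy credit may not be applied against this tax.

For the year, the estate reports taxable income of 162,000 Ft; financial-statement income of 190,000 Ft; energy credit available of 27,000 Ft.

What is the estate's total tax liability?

22,980 Ft

Alternative minimum tax:
  Base (financial-statement income): 190,000 Ft
  Exemption: 46,000 Ft − 20% × (190,000 Ft − 144,000 Ft) = 46,000 Ft − 9,200 Ft = 36,800 Ft
  Base: 190,000 Ft − 36,800 Ft = 153,200 Ft
  153,200 Ft × 15% = 22,980 Ft

Ordinary income tax:
  17,000 Ft × 12% = 2,040 Ft
  76,000 Ft × 18% = 13,680 Ft
  66,000 Ft × 23% = 15,180 Ft
  3,000 Ft × 36% = 1,080 Ft
  → 31,980 Ft
  Less energy credit 27,000 Ft → 4,980 Ft

22,980 Ft > 4,980 Ft, so the alternative minimum tax is the binding amount.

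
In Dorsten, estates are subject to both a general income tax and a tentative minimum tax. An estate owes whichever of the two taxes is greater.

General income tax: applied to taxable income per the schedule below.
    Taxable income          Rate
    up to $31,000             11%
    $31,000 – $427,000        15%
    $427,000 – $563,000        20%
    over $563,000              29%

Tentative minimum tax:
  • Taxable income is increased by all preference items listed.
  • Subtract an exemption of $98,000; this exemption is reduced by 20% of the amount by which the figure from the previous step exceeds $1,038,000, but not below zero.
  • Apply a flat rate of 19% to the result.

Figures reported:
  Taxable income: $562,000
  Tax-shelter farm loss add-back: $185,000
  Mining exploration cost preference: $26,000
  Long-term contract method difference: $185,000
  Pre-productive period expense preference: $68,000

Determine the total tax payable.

General income tax:
  $31,000 × 11% = $3,410
  $396,000 × 15% = $59,400
  $135,000 × 20% = $27,000
  → $89,810

Tentative minimum tax:
  Adjusted income: $562,000 + $185,000 + $26,000 + $185,000 + $68,000 = $1,026,000
  Exemption: $1,026,000 ≤ $1,038,000, so full $98,000 applies
  Base: $1,026,000 − $98,000 = $928,000
  $928,000 × 19% = $176,320

$176,320 > $89,810, so the tentative minimum tax is the binding amount.

$176,320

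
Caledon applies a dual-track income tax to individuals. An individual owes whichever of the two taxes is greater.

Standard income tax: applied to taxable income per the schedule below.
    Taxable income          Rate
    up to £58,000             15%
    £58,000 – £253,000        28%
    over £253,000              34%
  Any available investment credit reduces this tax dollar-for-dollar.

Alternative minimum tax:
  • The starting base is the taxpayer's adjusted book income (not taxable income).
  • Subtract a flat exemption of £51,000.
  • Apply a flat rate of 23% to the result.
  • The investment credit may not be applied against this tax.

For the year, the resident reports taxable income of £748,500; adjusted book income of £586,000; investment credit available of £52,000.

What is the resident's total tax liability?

£179,770

Alternative minimum tax:
  Base (adjusted book income): £586,000
  Less exemption £51,000 → base £535,000
  £535,000 × 23% = £123,050

Standard income tax:
  £58,000 × 15% = £8,700
  £195,000 × 28% = £54,600
  £495,500 × 34% = £168,470
  → £231,770
  Less investment credit £52,000 → £179,770

£179,770 > £123,050, so the standard income tax governs.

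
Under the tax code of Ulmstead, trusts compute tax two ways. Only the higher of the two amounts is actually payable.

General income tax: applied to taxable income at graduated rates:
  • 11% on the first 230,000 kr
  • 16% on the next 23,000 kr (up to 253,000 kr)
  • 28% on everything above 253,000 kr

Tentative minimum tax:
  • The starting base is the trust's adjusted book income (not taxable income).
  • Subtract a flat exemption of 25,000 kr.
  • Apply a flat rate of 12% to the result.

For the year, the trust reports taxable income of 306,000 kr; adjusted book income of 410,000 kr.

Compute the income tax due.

46,200 kr

Tentative minimum tax:
  Base (adjusted book income): 410,000 kr
  Less exemption 25,000 kr → base 385,000 kr
  385,000 kr × 12% = 46,200 kr

General income tax:
  230,000 kr × 11% = 25,300 kr
  23,000 kr × 16% = 3,680 kr
  53,000 kr × 28% = 14,840 kr
  → 43,820 kr

46,200 kr > 43,820 kr, so the tentative minimum tax is the binding amount.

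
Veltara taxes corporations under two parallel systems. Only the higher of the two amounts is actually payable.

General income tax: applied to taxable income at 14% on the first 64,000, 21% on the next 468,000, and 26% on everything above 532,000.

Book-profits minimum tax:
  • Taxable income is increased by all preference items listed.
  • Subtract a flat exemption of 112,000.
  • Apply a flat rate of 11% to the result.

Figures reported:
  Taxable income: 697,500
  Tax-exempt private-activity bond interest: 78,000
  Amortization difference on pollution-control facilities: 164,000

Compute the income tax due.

General income tax:
  64,000 × 14% = 8,960
  468,000 × 21% = 98,280
  165,500 × 26% = 43,030
  → 150,270

Book-profits minimum tax:
  Adjusted income: 697,500 + 78,000 + 164,000 = 939,500
  Less exemption 112,000 → base 827,500
  827,500 × 11% = 91,025

150,270 > 91,025, so the general income tax governs.

150,270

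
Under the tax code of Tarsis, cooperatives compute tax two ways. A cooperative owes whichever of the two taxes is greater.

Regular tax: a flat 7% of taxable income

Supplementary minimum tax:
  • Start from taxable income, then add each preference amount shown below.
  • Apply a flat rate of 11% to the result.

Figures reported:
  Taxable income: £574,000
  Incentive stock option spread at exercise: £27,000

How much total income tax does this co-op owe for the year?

£66,110

Regular tax:
  £574,000 × 7% = £40,180

Supplementary minimum tax:
  Adjusted income: £574,000 + £27,000 = £601,000
  £601,000 × 11% = £66,110

£66,110 > £40,180, so the supplementary minimum tax is the binding amount.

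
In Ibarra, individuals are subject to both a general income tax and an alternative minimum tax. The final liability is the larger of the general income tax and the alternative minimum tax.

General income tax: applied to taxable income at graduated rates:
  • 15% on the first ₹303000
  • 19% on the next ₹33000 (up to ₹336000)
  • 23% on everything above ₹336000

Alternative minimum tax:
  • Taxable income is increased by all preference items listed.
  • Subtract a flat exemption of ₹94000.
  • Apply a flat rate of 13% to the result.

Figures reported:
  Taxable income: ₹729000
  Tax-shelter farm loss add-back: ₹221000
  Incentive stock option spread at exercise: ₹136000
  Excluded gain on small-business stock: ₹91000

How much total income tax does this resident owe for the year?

₹142110

General income tax:
  ₹303000 × 15% = ₹45450
  ₹33000 × 19% = ₹6270
  ₹393000 × 23% = ₹90390
  → ₹142110

Alternative minimum tax:
  Adjusted income: ₹729000 + ₹221000 + ₹136000 + ₹91000 = ₹1177000
  Less exemption ₹94000 → base ₹1083000
  ₹1083000 × 13% = ₹140790

₹142110 > ₹140790, so the general income tax governs.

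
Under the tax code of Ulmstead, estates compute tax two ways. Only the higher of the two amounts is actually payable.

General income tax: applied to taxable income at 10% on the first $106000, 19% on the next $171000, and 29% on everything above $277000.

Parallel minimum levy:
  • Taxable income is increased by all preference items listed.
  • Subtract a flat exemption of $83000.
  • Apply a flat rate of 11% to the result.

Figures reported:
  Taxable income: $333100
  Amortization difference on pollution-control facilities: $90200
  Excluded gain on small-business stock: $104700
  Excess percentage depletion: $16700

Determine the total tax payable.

$59359

Parallel minimum levy:
  Adjusted income: $333100 + $90200 + $104700 + $16700 = $544700
  Less exemption $83000 → base $461700
  $461700 × 11% = $50787

General income tax:
  $106000 × 10% = $10600
  $171000 × 19% = $32490
  $56100 × 29% = $16269
  → $59359

$59359 > $50787, so the general income tax governs.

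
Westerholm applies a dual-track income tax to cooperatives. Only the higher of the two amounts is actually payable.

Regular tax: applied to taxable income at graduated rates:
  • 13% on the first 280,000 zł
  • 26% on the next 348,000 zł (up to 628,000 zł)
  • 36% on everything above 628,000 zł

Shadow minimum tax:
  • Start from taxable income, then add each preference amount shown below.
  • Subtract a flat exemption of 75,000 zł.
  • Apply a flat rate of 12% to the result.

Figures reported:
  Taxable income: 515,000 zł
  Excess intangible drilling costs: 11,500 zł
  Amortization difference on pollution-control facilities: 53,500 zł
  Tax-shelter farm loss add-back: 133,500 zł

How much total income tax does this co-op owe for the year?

97,500 zł

Regular tax:
  280,000 zł × 13% = 36,400 zł
  235,000 zł × 26% = 61,100 zł
  → 97,500 zł

Shadow minimum tax:
  Adjusted income: 515,000 zł + 11,500 zł + 53,500 zł + 133,500 zł = 713,500 zł
  Less exemption 75,000 zł → base 638,500 zł
  638,500 zł × 12% = 76,620 zł

97,500 zł > 76,620 zł, so the regular tax governs.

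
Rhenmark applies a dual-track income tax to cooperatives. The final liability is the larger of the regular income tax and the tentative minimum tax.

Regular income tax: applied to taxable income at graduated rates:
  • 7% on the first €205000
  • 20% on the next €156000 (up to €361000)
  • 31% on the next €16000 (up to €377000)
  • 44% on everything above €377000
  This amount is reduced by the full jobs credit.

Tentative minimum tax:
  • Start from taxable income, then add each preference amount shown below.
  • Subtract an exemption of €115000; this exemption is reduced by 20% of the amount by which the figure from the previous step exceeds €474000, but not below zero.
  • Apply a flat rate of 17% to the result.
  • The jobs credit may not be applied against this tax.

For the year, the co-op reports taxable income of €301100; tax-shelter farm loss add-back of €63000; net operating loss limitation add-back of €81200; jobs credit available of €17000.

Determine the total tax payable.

€56151

Regular income tax:
  €205000 × 7% = €14350
  €96100 × 20% = €19220
  → €33570
  Less jobs credit €17000 → €16570

Tentative minimum tax:
  Adjusted income: €301100 + €63000 + €81200 = €445300
  Exemption: €445300 ≤ €474000, so full €115000 applies
  Base: €445300 − €115000 = €330300
  €330300 × 17% = €56151

€56151 > €16570, so the tentative minimum tax is the binding amount.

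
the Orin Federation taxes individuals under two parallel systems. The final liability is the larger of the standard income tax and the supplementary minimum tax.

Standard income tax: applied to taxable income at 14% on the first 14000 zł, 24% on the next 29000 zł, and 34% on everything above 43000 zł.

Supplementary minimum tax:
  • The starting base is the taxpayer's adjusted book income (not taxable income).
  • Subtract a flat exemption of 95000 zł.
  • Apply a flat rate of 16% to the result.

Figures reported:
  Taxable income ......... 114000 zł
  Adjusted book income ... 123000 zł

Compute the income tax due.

Supplementary minimum tax:
  Base (adjusted book income): 123000 zł
  Less exemption 95000 zł → base 28000 zł
  28000 zł × 16% = 4480 zł

Standard income tax:
  14000 zł × 14% = 1960 zł
  29000 zł × 24% = 6960 zł
  71000 zł × 34% = 24140 zł
  → 33060 zł

33060 zł > 4480 zł, so the standard income tax governs.

33060 zł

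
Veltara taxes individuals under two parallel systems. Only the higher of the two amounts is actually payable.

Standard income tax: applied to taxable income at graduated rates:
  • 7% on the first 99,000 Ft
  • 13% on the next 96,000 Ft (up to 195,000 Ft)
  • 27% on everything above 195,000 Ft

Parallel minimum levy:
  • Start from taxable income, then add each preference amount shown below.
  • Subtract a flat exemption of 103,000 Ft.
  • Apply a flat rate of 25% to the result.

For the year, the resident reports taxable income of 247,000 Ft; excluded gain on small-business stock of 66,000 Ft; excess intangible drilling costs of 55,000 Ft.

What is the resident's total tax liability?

66,250 Ft

Parallel minimum levy:
  Adjusted income: 247,000 Ft + 66,000 Ft + 55,000 Ft = 368,000 Ft
  Less exemption 103,000 Ft → base 265,000 Ft
  265,000 Ft × 25% = 66,250 Ft

Standard income tax:
  99,000 Ft × 7% = 6,930 Ft
  96,000 Ft × 13% = 12,480 Ft
  52,000 Ft × 27% = 14,040 Ft
  → 33,450 Ft

66,250 Ft > 33,450 Ft, so the parallel minimum levy is the binding amount.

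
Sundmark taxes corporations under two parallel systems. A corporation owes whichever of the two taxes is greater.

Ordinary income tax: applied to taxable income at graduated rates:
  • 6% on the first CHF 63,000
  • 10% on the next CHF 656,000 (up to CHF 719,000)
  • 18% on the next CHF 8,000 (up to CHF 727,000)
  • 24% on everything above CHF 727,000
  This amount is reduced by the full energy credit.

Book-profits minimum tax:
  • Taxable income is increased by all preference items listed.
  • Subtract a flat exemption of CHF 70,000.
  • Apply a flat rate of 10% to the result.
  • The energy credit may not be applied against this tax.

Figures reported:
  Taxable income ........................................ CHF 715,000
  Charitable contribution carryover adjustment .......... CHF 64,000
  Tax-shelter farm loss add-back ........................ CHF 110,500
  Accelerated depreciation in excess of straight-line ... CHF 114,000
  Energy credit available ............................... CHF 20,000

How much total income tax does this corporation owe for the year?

Ordinary income tax:
  CHF 63,000 × 6% = CHF 3,780
  CHF 652,000 × 10% = CHF 65,200
  → CHF 68,980
  Less energy credit CHF 20,000 → CHF 48,980

Book-profits minimum tax:
  Adjusted income: CHF 715,000 + CHF 64,000 + CHF 110,500 + CHF 114,000 = CHF 1,003,500
  Less exemption CHF 70,000 → base CHF 933,500
  CHF 933,500 × 10% = CHF 93,350

CHF 93,350 > CHF 48,980, so the book-profits minimum tax is the binding amount.

CHF 93,350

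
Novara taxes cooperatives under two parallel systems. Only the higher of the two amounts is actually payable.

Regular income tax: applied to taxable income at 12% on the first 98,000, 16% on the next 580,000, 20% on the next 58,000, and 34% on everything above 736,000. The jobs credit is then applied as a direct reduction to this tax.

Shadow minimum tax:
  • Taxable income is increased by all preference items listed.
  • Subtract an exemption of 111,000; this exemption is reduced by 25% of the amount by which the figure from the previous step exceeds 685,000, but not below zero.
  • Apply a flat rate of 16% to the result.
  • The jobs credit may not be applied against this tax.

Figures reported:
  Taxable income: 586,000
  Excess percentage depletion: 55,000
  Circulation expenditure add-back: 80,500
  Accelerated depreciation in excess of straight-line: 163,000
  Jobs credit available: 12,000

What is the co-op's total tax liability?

Shadow minimum tax:
  Adjusted income: 586,000 + 55,000 + 80,500 + 163,000 = 884,500
  Exemption: 111,000 − 25% × (884,500 − 685,000) = 111,000 − 49,875 = 61,125
  Base: 884,500 − 61,125 = 823,375
  823,375 × 16% = 131,740

Regular income tax:
  98,000 × 12% = 11,760
  488,000 × 16% = 78,080
  → 89,840
  Less jobs credit 12,000 → 77,840

131,740 > 77,840, so the shadow minimum tax is the binding amount.

131,740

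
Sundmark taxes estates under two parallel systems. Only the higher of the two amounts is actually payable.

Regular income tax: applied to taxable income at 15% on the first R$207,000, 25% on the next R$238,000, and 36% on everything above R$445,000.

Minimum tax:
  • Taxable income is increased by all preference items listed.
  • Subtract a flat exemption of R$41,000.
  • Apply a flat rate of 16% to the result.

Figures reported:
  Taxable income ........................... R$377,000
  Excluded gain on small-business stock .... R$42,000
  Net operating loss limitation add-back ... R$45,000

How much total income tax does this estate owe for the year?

R$73,550

Regular income tax:
  R$207,000 × 15% = R$31,050
  R$170,000 × 25% = R$42,500
  → R$73,550

Minimum tax:
  Adjusted income: R$377,000 + R$42,000 + R$45,000 = R$464,000
  Less exemption R$41,000 → base R$423,000
  R$423,000 × 16% = R$67,680

R$73,550 > R$67,680, so the regular income tax governs.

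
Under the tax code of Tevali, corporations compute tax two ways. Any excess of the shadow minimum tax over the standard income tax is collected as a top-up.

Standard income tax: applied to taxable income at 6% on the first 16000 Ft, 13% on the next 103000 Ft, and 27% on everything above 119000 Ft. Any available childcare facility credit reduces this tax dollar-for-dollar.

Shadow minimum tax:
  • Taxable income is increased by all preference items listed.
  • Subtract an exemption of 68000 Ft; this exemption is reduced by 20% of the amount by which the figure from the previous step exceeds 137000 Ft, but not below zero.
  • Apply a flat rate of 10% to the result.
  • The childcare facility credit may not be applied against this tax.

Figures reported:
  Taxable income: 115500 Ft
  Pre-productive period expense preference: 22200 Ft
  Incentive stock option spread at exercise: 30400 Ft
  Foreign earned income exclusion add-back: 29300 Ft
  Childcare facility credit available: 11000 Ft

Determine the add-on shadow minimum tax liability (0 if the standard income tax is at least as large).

Standard income tax:
  16000 Ft × 6% = 960 Ft
  99500 Ft × 13% = 12935 Ft
  → 13895 Ft
  Less childcare facility credit 11000 Ft → 2895 Ft

Shadow minimum tax:
  Adjusted income: 115500 Ft + 22200 Ft + 30400 Ft + 29300 Ft = 197400 Ft
  Exemption: 68000 Ft − 20% × (197400 Ft − 137000 Ft) = 68000 Ft − 12080 Ft = 55920 Ft
  Base: 197400 Ft − 55920 Ft = 141480 Ft
  141480 Ft × 10% = 14148 Ft

Excess of shadow minimum tax over standard income tax: 14148 Ft − 2895 Ft = 11253 Ft.

11253 Ft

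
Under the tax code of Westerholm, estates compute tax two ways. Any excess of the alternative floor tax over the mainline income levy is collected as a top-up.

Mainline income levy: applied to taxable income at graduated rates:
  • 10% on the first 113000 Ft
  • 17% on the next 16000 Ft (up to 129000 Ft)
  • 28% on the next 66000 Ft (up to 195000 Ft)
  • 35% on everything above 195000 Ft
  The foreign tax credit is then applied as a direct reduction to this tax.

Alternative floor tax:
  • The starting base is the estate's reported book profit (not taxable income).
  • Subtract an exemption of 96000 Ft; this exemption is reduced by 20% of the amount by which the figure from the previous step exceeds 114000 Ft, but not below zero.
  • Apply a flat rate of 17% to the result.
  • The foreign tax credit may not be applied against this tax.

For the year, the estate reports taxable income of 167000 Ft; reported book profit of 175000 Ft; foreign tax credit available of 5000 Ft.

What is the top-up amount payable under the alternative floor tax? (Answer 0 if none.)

0 Ft

Mainline income levy:
  113000 Ft × 10% = 11300 Ft
  16000 Ft × 17% = 2720 Ft
  38000 Ft × 28% = 10640 Ft
  → 24660 Ft
  Less foreign tax credit 5000 Ft → 19660 Ft

Alternative floor tax:
  Base (reported book profit): 175000 Ft
  Exemption: 96000 Ft − 20% × (175000 Ft − 114000 Ft) = 96000 Ft − 12200 Ft = 83800 Ft
  Base: 175000 Ft − 83800 Ft = 91200 Ft
  91200 Ft × 17% = 15504 Ft

15504 Ft ≤ 19660 Ft, so no add-on is due.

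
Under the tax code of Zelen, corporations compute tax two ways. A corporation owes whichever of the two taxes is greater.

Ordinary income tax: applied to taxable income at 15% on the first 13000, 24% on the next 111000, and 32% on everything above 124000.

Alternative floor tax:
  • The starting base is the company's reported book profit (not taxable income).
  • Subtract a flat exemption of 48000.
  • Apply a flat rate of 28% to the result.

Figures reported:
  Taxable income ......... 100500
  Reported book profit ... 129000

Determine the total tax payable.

Ordinary income tax:
  13000 × 15% = 1950
  87500 × 24% = 21000
  → 22950

Alternative floor tax:
  Base (reported book profit): 129000
  Less exemption 48000 → base 81000
  81000 × 28% = 22680

22950 > 22680, so the ordinary income tax governs.

22950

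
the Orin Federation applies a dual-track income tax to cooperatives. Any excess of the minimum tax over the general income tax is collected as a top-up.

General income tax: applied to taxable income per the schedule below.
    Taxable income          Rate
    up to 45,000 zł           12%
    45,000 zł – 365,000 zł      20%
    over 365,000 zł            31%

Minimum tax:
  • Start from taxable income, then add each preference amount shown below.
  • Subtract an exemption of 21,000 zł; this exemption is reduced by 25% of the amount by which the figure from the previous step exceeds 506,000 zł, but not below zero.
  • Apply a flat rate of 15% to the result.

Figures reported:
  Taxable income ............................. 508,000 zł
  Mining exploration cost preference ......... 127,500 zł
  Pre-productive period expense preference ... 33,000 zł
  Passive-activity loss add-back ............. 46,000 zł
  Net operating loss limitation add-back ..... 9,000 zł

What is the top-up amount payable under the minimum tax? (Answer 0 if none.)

0 zł

Minimum tax:
  Adjusted income: 508,000 zł + 127,500 zł + 33,000 zł + 46,000 zł + 9,000 zł = 723,500 zł
  Exemption: 25% × (723,500 zł − 506,000 zł) = 54,375 zł ≥ 21,000 zł, so the exemption is fully phased out
  Base: 723,500 zł − 0 zł = 723,500 zł
  723,500 zł × 15% = 108,525 zł

General income tax:
  45,000 zł × 12% = 5,400 zł
  320,000 zł × 20% = 64,000 zł
  143,000 zł × 31% = 44,330 zł
  → 113,730 zł

108,525 zł ≤ 113,730 zł, so no add-on is due.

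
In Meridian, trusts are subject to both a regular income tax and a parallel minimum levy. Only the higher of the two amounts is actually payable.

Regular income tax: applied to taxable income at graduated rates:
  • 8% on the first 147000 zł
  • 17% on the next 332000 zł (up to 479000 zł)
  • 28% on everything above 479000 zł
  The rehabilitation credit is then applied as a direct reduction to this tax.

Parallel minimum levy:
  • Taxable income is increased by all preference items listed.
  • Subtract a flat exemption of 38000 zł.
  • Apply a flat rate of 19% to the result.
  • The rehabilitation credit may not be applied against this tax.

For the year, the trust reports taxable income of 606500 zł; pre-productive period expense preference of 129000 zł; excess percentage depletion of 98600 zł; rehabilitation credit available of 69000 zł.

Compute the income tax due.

Regular income tax:
  147000 zł × 8% = 11760 zł
  332000 zł × 17% = 56440 zł
  127500 zł × 28% = 35700 zł
  → 103900 zł
  Less rehabilitation credit 69000 zł → 34900 zł

Parallel minimum levy:
  Adjusted income: 606500 zł + 129000 zł + 98600 zł = 834100 zł
  Less exemption 38000 zł → base 796100 zł
  796100 zł × 19% = 151259 zł

151259 zł > 34900 zł, so the parallel minimum levy is the binding amount.

151259 zł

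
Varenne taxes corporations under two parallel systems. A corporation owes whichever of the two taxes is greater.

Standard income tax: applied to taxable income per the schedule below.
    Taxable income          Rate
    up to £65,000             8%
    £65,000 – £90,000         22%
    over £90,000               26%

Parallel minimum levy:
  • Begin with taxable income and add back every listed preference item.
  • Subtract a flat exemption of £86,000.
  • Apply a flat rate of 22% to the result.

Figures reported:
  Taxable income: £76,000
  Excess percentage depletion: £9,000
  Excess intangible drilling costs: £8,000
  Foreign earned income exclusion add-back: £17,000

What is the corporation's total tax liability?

£7,620

Parallel minimum levy:
  Adjusted income: £76,000 + £9,000 + £8,000 + £17,000 = £110,000
  Less exemption £86,000 → base £24,000
  £24,000 × 22% = £5,280

Standard income tax:
  £65,000 × 8% = £5,200
  £11,000 × 22% = £2,420
  → £7,620

£7,620 > £5,280, so the standard income tax governs.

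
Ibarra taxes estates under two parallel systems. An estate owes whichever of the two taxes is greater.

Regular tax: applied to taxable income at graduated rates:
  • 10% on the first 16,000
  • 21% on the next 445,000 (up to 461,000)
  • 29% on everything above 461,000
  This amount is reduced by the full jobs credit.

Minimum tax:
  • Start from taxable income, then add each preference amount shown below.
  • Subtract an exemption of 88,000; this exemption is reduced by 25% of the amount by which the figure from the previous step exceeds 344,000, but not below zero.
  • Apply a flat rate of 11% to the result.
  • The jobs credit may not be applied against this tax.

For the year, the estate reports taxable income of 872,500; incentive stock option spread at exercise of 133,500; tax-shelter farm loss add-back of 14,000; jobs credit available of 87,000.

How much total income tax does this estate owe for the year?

Minimum tax:
  Adjusted income: 872,500 + 133,500 + 14,000 = 1,020,000
  Exemption: 25% × (1,020,000 − 344,000) = 169,000 ≥ 88,000, so the exemption is fully phased out
  Base: 1,020,000 − 0 = 1,020,000
  1,020,000 × 11% = 112,200

Regular tax:
  16,000 × 10% = 1,600
  445,000 × 21% = 93,450
  411,500 × 29% = 119,335
  → 214,385
  Less jobs credit 87,000 → 127,385

127,385 > 112,200, so the regular tax governs.

127,385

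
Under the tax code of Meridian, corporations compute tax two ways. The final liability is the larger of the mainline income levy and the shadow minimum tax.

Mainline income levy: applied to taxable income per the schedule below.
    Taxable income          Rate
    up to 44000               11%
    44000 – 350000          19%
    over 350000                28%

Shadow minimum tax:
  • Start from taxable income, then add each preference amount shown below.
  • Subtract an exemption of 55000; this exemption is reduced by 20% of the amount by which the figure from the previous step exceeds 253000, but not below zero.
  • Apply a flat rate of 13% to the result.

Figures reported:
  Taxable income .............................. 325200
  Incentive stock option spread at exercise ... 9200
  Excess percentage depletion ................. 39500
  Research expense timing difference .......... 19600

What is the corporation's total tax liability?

58268

Shadow minimum tax:
  Adjusted income: 325200 + 9200 + 39500 + 19600 = 393500
  Exemption: 55000 − 20% × (393500 − 253000) = 55000 − 28100 = 26900
  Base: 393500 − 26900 = 366600
  366600 × 13% = 47658

Mainline income levy:
  44000 × 11% = 4840
  281200 × 19% = 53428
  → 58268

58268 > 47658, so the mainline income levy governs.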